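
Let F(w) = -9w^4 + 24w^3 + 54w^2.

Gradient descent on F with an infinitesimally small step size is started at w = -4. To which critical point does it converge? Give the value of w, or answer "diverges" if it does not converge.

F'(w) = -36w(w - 3)(w + 1), so F'(-4) = 3024.
Gradient descent moves in the -F' direction, i.e. w is decreasing.
There is no critical point below w=-4, and F' keeps the same sign, so the iterate runs off to −∞.

diverges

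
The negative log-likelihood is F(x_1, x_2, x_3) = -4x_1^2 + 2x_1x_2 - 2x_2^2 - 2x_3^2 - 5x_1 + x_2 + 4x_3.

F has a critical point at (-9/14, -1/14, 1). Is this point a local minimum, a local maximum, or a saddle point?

local maximum

The Hessian is constant: H = [[-8, 2, 0], [2, -4, 0], [0, 0, -4]].
Leading principal minors: Δ₁ = -8, Δ₂ = 28, Δ₃ = -112.
The minors alternate sign starting negative (−, +, −), so H is negative definite: a local maximum.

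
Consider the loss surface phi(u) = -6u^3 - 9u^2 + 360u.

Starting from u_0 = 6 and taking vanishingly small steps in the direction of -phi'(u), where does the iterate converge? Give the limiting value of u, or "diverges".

phi'(u) = -18(u - 4)(u + 5), so phi'(6) = -396.
Gradient descent moves in the -phi' direction, i.e. u is increasing.
There is no critical point above u=6, and phi' keeps the same sign, so the iterate runs off to +∞.

diverges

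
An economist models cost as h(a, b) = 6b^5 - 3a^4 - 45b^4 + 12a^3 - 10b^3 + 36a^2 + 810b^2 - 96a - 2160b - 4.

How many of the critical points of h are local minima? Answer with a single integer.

h separates as a function of a plus a function of b, so ∇h=0 decouples.
∂h/∂a = -12(a - 4)(a - 1)(a + 2) = 0 at a ∈ {-2, 1, 4}; ∂h/∂b = 30(b - 4)(b - 3)(b - 2)(b + 3) = 0 at b ∈ {-3, 2, 3, 4}.
The Hessian is diagonal: diag(h_aa, h_bb). Second derivatives: h_aa(-2)=-216, h_aa(1)=108, h_aa(4)=-216; h_bb(-3)=-6300, h_bb(2)=300, h_bb(3)=-180, h_bb(4)=420.
Local minima occur where both diagonal entries positive: (1, 2), (1, 4). Count: 2.

2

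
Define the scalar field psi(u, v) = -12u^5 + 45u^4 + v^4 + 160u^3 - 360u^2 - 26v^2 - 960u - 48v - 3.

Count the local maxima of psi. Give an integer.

2

psi separates as a function of u plus a function of v, so ∇psi=0 decouples.
∂psi/∂u = -60(u - 4)(u - 2)(u + 1)(u + 2) = 0 at u ∈ {-2, -1, 2, 4}; ∂psi/∂v = 4(v - 4)(v + 1)(v + 3) = 0 at v ∈ {-3, -1, 4}.
The Hessian is diagonal: diag(psi_uu, psi_vv). Second derivatives: psi_uu(-2)=1440, psi_uu(-1)=-900, psi_uu(2)=1440, psi_uu(4)=-3600; psi_vv(-3)=56, psi_vv(-1)=-40, psi_vv(4)=140.
Local maxima occur where both diagonal entries negative: (-1, -1), (4, -1). Count: 2.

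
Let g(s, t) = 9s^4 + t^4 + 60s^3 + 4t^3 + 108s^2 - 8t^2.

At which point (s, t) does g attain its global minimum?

(0, -4)

g(s,t) separates as P(s) + Q(t), so its minimum is min P + min Q.
P'(s) = 36s(s + 2)(s + 3) vanishes at s ∈ {-3, -2, 0}; Q'(t) = 4t(t - 1)(t + 4) vanishes at t ∈ {-4, 0, 1}.
Local minima of P (where P''>0): P(-3)=81, P(0)=0. Local minima of Q: Q(-4)=-128, Q(1)=-3.
So the global minimum of g is P(0) + Q(-4) = 0 − 128 = -128, attained at (0, -4).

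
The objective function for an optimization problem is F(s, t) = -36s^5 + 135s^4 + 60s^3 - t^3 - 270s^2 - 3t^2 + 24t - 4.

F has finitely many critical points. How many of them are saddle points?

4

F separates as a function of s plus a function of t, so ∇F=0 decouples.
∂F/∂s = -180s(s - 3)(s - 1)(s + 1) = 0 at s ∈ {-1, 0, 1, 3}; ∂F/∂t = -3(t - 2)(t + 4) = 0 at t ∈ {-4, 2}.
The Hessian is diagonal: diag(F_ss, F_tt). Second derivatives: F_ss(-1)=1440, F_ss(0)=-540, F_ss(1)=720, F_ss(3)=-4320; F_tt(-4)=18, F_tt(2)=-18.
Saddle points occur where the two diagonal entries have opposite signs: (-1, 2), (0, -4), (1, 2), (3, -4). Count: 4.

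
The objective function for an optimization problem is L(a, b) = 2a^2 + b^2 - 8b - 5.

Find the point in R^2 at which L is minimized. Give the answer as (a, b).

(0, 4)

L(a,b) separates as P(a) + Q(b) − 5, so its minimum is min P + min Q − 5.
P'(a) = 4a vanishes at a ∈ {0}; Q'(b) = 2b - 8 vanishes at b ∈ {4}.
Local minima of P (where P''>0): P(0)=0. Local minima of Q: Q(4)=-16.
So the global minimum of L is P(0) + Q(4) − 5 = 0 − 16 − 5 = -21, attained at (0, 4).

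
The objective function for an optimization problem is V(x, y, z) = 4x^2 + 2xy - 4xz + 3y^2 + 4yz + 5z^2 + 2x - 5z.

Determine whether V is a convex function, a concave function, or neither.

convex

V is quadratic, so its Hessian is the constant matrix H = [[8, 2, -4], [2, 6, 4], [-4, 4, 10]].
Leading principal minors: 8, 44, 152.
All positive ⇒ H ≻ 0 ⇒ convex.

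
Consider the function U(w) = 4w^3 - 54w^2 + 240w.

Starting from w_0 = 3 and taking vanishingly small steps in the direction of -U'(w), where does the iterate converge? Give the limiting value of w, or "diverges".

diverges

U'(w) = 12(w - 5)(w - 4), so U'(3) = 24.
Gradient descent moves in the -U' direction, i.e. w is decreasing.
There is no critical point below w=3, and U' keeps the same sign, so the iterate runs off to −∞.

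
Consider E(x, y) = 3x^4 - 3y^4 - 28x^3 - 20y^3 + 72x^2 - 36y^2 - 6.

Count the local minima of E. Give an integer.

E separates as a function of x plus a function of y, so ∇E=0 decouples.
∂E/∂x = 12x(x - 4)(x - 3) = 0 at x ∈ {0, 3, 4}; ∂E/∂y = -12y(y + 2)(y + 3) = 0 at y ∈ {-3, -2, 0}.
The Hessian is diagonal: diag(E_xx, E_yy). Second derivatives: E_xx(0)=144, E_xx(3)=-36, E_xx(4)=48; E_yy(-3)=-36, E_yy(-2)=24, E_yy(0)=-72.
Local minima occur where both diagonal entries positive: (0, -2), (4, -2). Count: 2.

2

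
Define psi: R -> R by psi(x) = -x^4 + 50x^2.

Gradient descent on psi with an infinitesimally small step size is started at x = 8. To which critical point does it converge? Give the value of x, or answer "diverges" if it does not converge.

diverges

psi'(x) = -4x(x - 5)(x + 5), so psi'(8) = -1248.
Gradient descent moves in the -psi' direction, i.e. x is increasing.
There is no critical point above x=8, and psi' keeps the same sign, so the iterate runs off to +∞.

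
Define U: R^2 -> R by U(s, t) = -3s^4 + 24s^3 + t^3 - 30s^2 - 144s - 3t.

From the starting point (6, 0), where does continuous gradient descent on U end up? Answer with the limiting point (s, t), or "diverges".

diverges

U is separable, so gradient descent decouples: s follows -∂U/∂s, t follows -∂U/∂t.
∂U/∂s = -12(s - 4)(s - 3)(s + 1); at s=6 this is -504, so s increases.
∂U/∂t = 3(t - 1)(t + 1); at t=0 this is -3, so t increases.
The s-coordinate has no critical point in that direction and runs off to infinity.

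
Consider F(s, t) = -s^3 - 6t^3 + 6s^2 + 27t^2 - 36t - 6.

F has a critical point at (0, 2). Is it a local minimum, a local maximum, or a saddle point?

saddle point

The mixed partial ∂²F/∂s∂t is 0, so the Hessian at any point is diag(F_ss, F_tt) = diag(6(-s + 2), 18(-2t + 3)).
At (0, 2): H = diag(12, -18).
The eigenvalues have opposite signs, so H is indefinite: a saddle point.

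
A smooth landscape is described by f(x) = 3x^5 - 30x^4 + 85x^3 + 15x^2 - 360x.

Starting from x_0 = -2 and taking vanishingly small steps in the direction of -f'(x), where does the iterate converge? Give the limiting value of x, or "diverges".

f'(x) = 15(x - 4)(x - 3)(x - 2)(x + 1), so f'(-2) = 1800.
Gradient descent moves in the -f' direction, i.e. x is decreasing.
There is no critical point below x=-2, and f' keeps the same sign, so the iterate runs off to −∞.

diverges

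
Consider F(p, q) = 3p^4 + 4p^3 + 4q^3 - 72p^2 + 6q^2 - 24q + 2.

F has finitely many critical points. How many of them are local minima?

F separates as a function of p plus a function of q, so ∇F=0 decouples.
∂F/∂p = 12p(p - 3)(p + 4) = 0 at p ∈ {-4, 0, 3}; ∂F/∂q = 12(q - 1)(q + 2) = 0 at q ∈ {-2, 1}.
The Hessian is diagonal: diag(F_pp, F_qq). Second derivatives: F_pp(-4)=336, F_pp(0)=-144, F_pp(3)=252; F_qq(-2)=-36, F_qq(1)=36.
Local minima occur where both diagonal entries positive: (-4, 1), (3, 1). Count: 2.

2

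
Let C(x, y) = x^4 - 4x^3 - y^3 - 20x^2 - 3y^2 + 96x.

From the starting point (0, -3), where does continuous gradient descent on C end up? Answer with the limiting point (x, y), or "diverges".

C is separable, so gradient descent decouples: x follows -∂C/∂x, y follows -∂C/∂y.
∂C/∂x = 4(x - 4)(x - 2)(x + 3); at x=0 this is 96, so x decreases.
∂C/∂y = -3y(y + 2); at y=-3 this is -9, so y increases.
x converges to its nearest critical value -3 (a local min of the x-part); y converges to -2. The iterate converges to (-3, -2).

(-3, -2)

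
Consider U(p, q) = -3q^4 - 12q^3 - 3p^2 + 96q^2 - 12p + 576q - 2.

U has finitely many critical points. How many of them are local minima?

U separates as a function of p plus a function of q, so ∇U=0 decouples.
∂U/∂p = -6(p + 2) = 0 at p ∈ {-2}; ∂U/∂q = -12(q - 4)(q + 3)(q + 4) = 0 at q ∈ {-4, -3, 4}.
The Hessian is diagonal: diag(U_pp, U_qq). Second derivatives: U_pp(-2)=-6; U_qq(-4)=-96, U_qq(-3)=84, U_qq(4)=-672.
Local minima occur where both diagonal entries positive: none. Count: 0.

0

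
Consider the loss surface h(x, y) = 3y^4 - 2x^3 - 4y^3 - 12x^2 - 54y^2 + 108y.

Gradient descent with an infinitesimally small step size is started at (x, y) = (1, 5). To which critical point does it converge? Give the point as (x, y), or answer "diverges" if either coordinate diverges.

h is separable, so gradient descent decouples: x follows -∂h/∂x, y follows -∂h/∂y.
∂h/∂x = -6x(x + 4); at x=1 this is -30, so x increases.
∂h/∂y = 12(y - 3)(y - 1)(y + 3); at y=5 this is 768, so y decreases.
The x-coordinate has no critical point in that direction and runs off to infinity.

diverges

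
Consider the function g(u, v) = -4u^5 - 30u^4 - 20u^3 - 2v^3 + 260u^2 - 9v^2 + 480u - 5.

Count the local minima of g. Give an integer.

g separates as a function of u plus a function of v, so ∇g=0 decouples.
∂g/∂u = -20(u - 2)(u + 1)(u + 3)(u + 4) = 0 at u ∈ {-4, -3, -1, 2}; ∂g/∂v = -6v(v + 3) = 0 at v ∈ {-3, 0}.
The Hessian is diagonal: diag(g_uu, g_vv). Second derivatives: g_uu(-4)=360, g_uu(-3)=-200, g_uu(-1)=360, g_uu(2)=-1800; g_vv(-3)=18, g_vv(0)=-18.
Local minima occur where both diagonal entries positive: (-4, -3), (-1, -3). Count: 2.

2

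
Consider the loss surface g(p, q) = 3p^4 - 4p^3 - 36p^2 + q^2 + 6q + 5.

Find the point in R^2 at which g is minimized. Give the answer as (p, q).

g(p,q) separates as A(p) + B(q) + 5, so its minimum is min A + min B + 5.
A'(p) = 12p(p - 3)(p + 2) vanishes at p ∈ {-2, 0, 3}; B'(q) = 2q + 6 vanishes at q ∈ {-3}.
Local minima of A (where A''>0): A(-2)=-64, A(3)=-189. Local minima of B: B(-3)=-9.
So the global minimum of g is A(3) + B(-3) + 5 = -189 − 9 + 5 = -193, attained at (3, -3).

(3, -3)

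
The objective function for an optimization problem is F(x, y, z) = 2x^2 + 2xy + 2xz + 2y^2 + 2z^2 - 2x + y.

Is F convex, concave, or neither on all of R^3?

F is quadratic, so its Hessian is the constant matrix H = [[4, 2, 2], [2, 4, 0], [2, 0, 4]].
Leading principal minors: 4, 12, 32.
All positive ⇒ H ≻ 0 ⇒ convex.

convex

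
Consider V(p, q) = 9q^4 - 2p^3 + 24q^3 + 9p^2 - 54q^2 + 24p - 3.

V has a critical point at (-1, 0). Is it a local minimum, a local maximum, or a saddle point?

The mixed partial ∂²V/∂p∂q is 0, so the Hessian at any point is diag(V_pp, V_qq) = diag(6(-2p + 3), 36(3q^2 + 4q - 3)).
At (-1, 0): H = diag(30, -108).
The eigenvalues have opposite signs, so H is indefinite: a saddle point.

saddle point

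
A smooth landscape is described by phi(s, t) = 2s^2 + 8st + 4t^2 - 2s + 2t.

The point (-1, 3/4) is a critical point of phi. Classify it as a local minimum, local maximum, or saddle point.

The Hessian of phi is constant: H = [[4, 8], [8, 8]].
det(H) = 4·8 − 8² = -32.
Since det(H) < 0, H is indefinite and the critical point is a saddle point.

saddle point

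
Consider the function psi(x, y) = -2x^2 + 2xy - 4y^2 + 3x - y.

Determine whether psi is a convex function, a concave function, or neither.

psi is quadratic, so its Hessian is the constant matrix H = [[-4, 2], [2, -8]].
det(H) = 28, tr(H) = -12.
det(H) > 0 and tr(H) < 0, so H is negative definite everywhere: concave.

concave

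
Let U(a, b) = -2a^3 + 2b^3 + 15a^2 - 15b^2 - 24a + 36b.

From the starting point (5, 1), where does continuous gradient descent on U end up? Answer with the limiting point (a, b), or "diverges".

U is separable, so gradient descent decouples: a follows -∂U/∂a, b follows -∂U/∂b.
∂U/∂a = -6(a - 4)(a - 1); at a=5 this is -24, so a increases.
∂U/∂b = 6(b - 3)(b - 2); at b=1 this is 12, so b decreases.
The a-coordinate has no critical point in that direction and runs off to infinity.

diverges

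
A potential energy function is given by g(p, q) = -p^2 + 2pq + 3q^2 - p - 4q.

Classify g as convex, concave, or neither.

g is quadratic, so its Hessian is the constant matrix H = [[-2, 2], [2, 6]].
det(H) = -16, tr(H) = 4.
det(H) < 0, so H is indefinite: neither convex nor concave.

neither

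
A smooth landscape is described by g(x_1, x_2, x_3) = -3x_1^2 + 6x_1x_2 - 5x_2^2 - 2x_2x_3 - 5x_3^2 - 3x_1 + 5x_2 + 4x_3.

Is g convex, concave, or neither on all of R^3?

g is quadratic, so its Hessian is the constant matrix H = [[-6, 6, 0], [6, -10, -2], [0, -2, -10]].
Leading principal minors: -6, 24, -216.
Signs alternate −, +, − ⇒ H ≺ 0 ⇒ concave.

concave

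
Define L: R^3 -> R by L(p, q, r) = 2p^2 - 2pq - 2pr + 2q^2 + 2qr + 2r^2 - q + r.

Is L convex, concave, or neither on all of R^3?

convex

L is quadratic, so its Hessian is the constant matrix H = [[4, -2, -2], [-2, 4, 2], [-2, 2, 4]].
Leading principal minors: 4, 12, 32.
All positive ⇒ H ≻ 0 ⇒ convex.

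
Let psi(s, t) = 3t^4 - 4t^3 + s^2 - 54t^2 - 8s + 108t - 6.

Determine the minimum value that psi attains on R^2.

-481

psi(s,t) separates as P(s) + Q(t) − 6, so its minimum is min P + min Q − 6.
P'(s) = 2s - 8 vanishes at s ∈ {4}; Q'(t) = 12(t - 3)(t - 1)(t + 3) vanishes at t ∈ {-3, 1, 3}.
Local minima of P (where P''>0): P(4)=-16. Local minima of Q: Q(-3)=-459, Q(3)=-27.
So the global minimum of psi is P(4) + Q(-3) − 6 = -16 − 459 − 6 = -481, attained at (4, -3).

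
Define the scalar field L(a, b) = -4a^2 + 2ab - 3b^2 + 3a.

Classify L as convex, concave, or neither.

concave

L is quadratic, so its Hessian is the constant matrix H = [[-8, 2], [2, -6]].
det(H) = 44, tr(H) = -14.
det(H) > 0 and tr(H) < 0, so H is negative definite everywhere: concave.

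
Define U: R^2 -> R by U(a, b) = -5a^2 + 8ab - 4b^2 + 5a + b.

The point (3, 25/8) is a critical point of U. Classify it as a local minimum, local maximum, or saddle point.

local maximum

The Hessian of U is constant: H = [[-10, 8], [8, -8]].
det(H) = (-10)·(-8) − 8² = 16.
det(H) > 0 and tr(H) = -18 < 0, so H is negative definite and the point is a local maximum.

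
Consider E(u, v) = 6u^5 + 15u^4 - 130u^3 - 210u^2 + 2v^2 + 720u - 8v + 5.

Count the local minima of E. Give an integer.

2

E separates as a function of u plus a function of v, so ∇E=0 decouples.
∂E/∂u = 30(u - 3)(u - 1)(u + 2)(u + 4) = 0 at u ∈ {-4, -2, 1, 3}; ∂E/∂v = 4(v - 2) = 0 at v ∈ {2}.
The Hessian is diagonal: diag(E_uu, E_vv). Second derivatives: E_uu(-4)=-2100, E_uu(-2)=900, E_uu(1)=-900, E_uu(3)=2100; E_vv(2)=4.
Local minima occur where both diagonal entries positive: (-2, 2), (3, 2). Count: 2.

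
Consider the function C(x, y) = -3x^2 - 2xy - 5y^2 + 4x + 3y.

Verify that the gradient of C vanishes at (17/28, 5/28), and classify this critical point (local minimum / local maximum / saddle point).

∇C = (-6x - 2y + 4, -2x - 10y + 3); substituting (17/28, 5/28) gives ∇C = (0, 0), so (17/28, 5/28) is indeed a critical point.
The Hessian of C is constant: H = [[-6, -2], [-2, -10]].
det(H) = (-6)·(-10) − (-2)² = 56.
det(H) > 0 and tr(H) = -16 < 0, so H is negative definite and the point is a local maximum.

local maximum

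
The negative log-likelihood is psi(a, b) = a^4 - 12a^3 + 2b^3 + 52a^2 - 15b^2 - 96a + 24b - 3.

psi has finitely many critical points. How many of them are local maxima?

1

psi separates as a function of a plus a function of b, so ∇psi=0 decouples.
∂psi/∂a = 4(a - 4)(a - 3)(a - 2) = 0 at a ∈ {2, 3, 4}; ∂psi/∂b = 6(b - 4)(b - 1) = 0 at b ∈ {1, 4}.
The Hessian is diagonal: diag(psi_aa, psi_bb). Second derivatives: psi_aa(2)=8, psi_aa(3)=-4, psi_aa(4)=8; psi_bb(1)=-18, psi_bb(4)=18.
Local maxima occur where both diagonal entries negative: (3, 1). Count: 1.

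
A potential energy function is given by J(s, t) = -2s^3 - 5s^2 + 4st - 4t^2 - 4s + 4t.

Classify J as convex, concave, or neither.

The term -2s^3 is cubic, so the Hessian is not constant.
∂²J/∂s² = -12s - 10, which takes both signs as s varies (negative for sufficiently large s). A diagonal entry of the Hessian changing sign means the Hessian is neither positive- nor negative-semidefinite on all of R^2.

neither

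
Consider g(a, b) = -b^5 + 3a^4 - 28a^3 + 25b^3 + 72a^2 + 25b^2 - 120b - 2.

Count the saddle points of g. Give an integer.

6

g separates as a function of a plus a function of b, so ∇g=0 decouples.
∂g/∂a = 12a(a - 4)(a - 3) = 0 at a ∈ {0, 3, 4}; ∂g/∂b = -5(b - 4)(b - 1)(b + 2)(b + 3) = 0 at b ∈ {-3, -2, 1, 4}.
The Hessian is diagonal: diag(g_aa, g_bb). Second derivatives: g_aa(0)=144, g_aa(3)=-36, g_aa(4)=48; g_bb(-3)=140, g_bb(-2)=-90, g_bb(1)=180, g_bb(4)=-630.
Saddle points occur where the two diagonal entries have opposite signs: (0, -2), (0, 4), (3, -3), (3, 1), (4, -2), (4, 4). Count: 6.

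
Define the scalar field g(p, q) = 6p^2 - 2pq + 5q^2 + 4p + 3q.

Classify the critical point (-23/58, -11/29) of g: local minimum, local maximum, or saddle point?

The Hessian of g is constant: H = [[12, -2], [-2, 10]].
det(H) = 12·10 − (-2)² = 116.
det(H) > 0 and tr(H) = 22 > 0, so H is positive definite and the point is a local minimum.

local minimum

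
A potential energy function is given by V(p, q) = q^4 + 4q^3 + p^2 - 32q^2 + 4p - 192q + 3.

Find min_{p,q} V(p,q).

V(p,q) separates as A(p) + B(q) + 3, so its minimum is min A + min B + 3.
A'(p) = 2p + 4 vanishes at p ∈ {-2}; B'(q) = 4(q - 4)(q + 3)(q + 4) vanishes at q ∈ {-4, -3, 4}.
Local minima of A (where A''>0): A(-2)=-4. Local minima of B: B(-4)=256, B(4)=-768.
So the global minimum of V is A(-2) + B(4) + 3 = -4 − 768 + 3 = -769, attained at (-2, 4).

-769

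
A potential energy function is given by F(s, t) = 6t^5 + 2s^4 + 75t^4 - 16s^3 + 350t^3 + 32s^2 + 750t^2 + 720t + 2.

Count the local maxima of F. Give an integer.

2

F separates as a function of s plus a function of t, so ∇F=0 decouples.
∂F/∂s = 8s(s - 4)(s - 2) = 0 at s ∈ {0, 2, 4}; ∂F/∂t = 30(t + 1)(t + 2)(t + 3)(t + 4) = 0 at t ∈ {-4, -3, -2, -1}.
The Hessian is diagonal: diag(F_ss, F_tt). Second derivatives: F_ss(0)=64, F_ss(2)=-32, F_ss(4)=64; F_tt(-4)=-180, F_tt(-3)=60, F_tt(-2)=-60, F_tt(-1)=180.
Local maxima occur where both diagonal entries negative: (2, -4), (2, -2). Count: 2.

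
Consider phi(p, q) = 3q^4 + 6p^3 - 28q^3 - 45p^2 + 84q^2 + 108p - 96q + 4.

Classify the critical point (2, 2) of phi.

local maximum

The mixed partial ∂²phi/∂p∂q is 0, so the Hessian at any point is diag(phi_pp, phi_qq) = diag(18(2p - 5), 12(3q^2 - 14q + 14)).
At (2, 2): H = diag(-18, -24).
Both eigenvalues are negative, so H is negative definite: a local maximum.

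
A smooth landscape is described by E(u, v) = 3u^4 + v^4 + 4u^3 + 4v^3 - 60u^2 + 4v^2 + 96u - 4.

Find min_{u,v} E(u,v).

-836

E(u,v) separates as P(u) + Q(v) − 4, so its minimum is min P + min Q − 4.
P'(u) = 12(u - 2)(u - 1)(u + 4) vanishes at u ∈ {-4, 1, 2}; Q'(v) = 4v(v + 1)(v + 2) vanishes at v ∈ {-2, -1, 0}.
Local minima of P (where P''>0): P(-4)=-832, P(2)=32. Local minima of Q: Q(-2)=0, Q(0)=0.
So the global minimum of E is P(-4) + Q(-2) − 4 = -832 + 0 − 4 = -836, attained at (-4, -2).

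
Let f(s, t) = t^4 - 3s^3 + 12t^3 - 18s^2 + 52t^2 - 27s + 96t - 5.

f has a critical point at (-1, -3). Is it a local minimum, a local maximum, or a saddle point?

local maximum

The mixed partial ∂²f/∂s∂t is 0, so the Hessian at any point is diag(f_ss, f_tt) = diag(-18(s + 2), 4(3t^2 + 18t + 26)).
At (-1, -3): H = diag(-18, -4).
Both eigenvalues are negative, so H is negative definite: a local maximum.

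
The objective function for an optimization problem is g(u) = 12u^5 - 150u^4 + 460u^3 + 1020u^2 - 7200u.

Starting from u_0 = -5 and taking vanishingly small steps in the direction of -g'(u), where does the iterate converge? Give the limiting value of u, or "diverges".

g'(u) = 60(u - 5)(u - 4)(u - 3)(u + 2), so g'(-5) = 129600.
Gradient descent moves in the -g' direction, i.e. u is decreasing.
There is no critical point below u=-5, and g' keeps the same sign, so the iterate runs off to −∞.

diverges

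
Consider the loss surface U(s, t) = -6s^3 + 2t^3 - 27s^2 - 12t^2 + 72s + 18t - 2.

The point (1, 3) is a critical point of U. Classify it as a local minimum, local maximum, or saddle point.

The mixed partial ∂²U/∂s∂t is 0, so the Hessian at any point is diag(U_ss, U_tt) = diag(-18(2s + 3), 12(t - 2)).
At (1, 3): H = diag(-90, 12).
The eigenvalues have opposite signs, so H is indefinite: a saddle point.

saddle point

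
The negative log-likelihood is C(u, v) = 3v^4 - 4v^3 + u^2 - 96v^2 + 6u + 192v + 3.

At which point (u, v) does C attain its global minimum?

(-3, -4)

C(u,v) separates as P(u) + Q(v) + 3, so its minimum is min P + min Q + 3.
P'(u) = 2u + 6 vanishes at u ∈ {-3}; Q'(v) = 12(v - 4)(v - 1)(v + 4) vanishes at v ∈ {-4, 1, 4}.
Local minima of P (where P''>0): P(-3)=-9. Local minima of Q: Q(-4)=-1280, Q(4)=-256.
So the global minimum of C is P(-3) + Q(-4) + 3 = -9 − 1280 + 3 = -1286, attained at (-3, -4).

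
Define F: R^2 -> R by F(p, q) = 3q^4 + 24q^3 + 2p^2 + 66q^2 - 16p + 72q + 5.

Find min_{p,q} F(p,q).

-54

F(p,q) separates as A(p) + B(q) + 5, so its minimum is min A + min B + 5.
A'(p) = 4p - 16 vanishes at p ∈ {4}; B'(q) = 12(q + 1)(q + 2)(q + 3) vanishes at q ∈ {-3, -2, -1}.
Local minima of A (where A''>0): A(4)=-32. Local minima of B: B(-3)=-27, B(-1)=-27.
So the global minimum of F is A(4) + B(-3) + 5 = -32 − 27 + 5 = -54, attained at (4, -3).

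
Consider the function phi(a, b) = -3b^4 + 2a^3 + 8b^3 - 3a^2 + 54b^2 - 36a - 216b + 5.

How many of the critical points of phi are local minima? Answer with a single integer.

1

phi separates as a function of a plus a function of b, so ∇phi=0 decouples.
∂phi/∂a = 6(a - 3)(a + 2) = 0 at a ∈ {-2, 3}; ∂phi/∂b = -12(b - 3)(b - 2)(b + 3) = 0 at b ∈ {-3, 2, 3}.
The Hessian is diagonal: diag(phi_aa, phi_bb). Second derivatives: phi_aa(-2)=-30, phi_aa(3)=30; phi_bb(-3)=-360, phi_bb(2)=60, phi_bb(3)=-72.
Local minima occur where both diagonal entries positive: (3, 2). Count: 1.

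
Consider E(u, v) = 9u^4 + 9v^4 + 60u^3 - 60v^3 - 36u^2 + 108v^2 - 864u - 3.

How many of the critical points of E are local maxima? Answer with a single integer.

1

E separates as a function of u plus a function of v, so ∇E=0 decouples.
∂E/∂u = 36(u - 2)(u + 3)(u + 4) = 0 at u ∈ {-4, -3, 2}; ∂E/∂v = 36v(v - 3)(v - 2) = 0 at v ∈ {0, 2, 3}.
The Hessian is diagonal: diag(E_uu, E_vv). Second derivatives: E_uu(-4)=216, E_uu(-3)=-180, E_uu(2)=1080; E_vv(0)=216, E_vv(2)=-72, E_vv(3)=108.
Local maxima occur where both diagonal entries negative: (-3, 2). Count: 1.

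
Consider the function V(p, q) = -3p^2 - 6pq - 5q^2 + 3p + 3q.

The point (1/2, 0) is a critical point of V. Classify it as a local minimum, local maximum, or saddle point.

The Hessian of V is constant: H = [[-6, -6], [-6, -10]].
det(H) = (-6)·(-10) − (-6)² = 24.
det(H) > 0 and tr(H) = -16 < 0, so H is negative definite and the point is a local maximum.

local maximum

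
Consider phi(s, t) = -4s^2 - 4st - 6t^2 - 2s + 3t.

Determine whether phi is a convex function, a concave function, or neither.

concave

phi is quadratic, so its Hessian is the constant matrix H = [[-8, -4], [-4, -12]].
det(H) = 80, tr(H) = -20.
det(H) > 0 and tr(H) < 0, so H is negative definite everywhere: concave.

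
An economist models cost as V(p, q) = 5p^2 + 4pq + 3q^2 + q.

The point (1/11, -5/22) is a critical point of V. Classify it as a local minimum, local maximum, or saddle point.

local minimum

The Hessian of V is constant: H = [[10, 4], [4, 6]].
det(H) = 10·6 − 4² = 44.
det(H) > 0 and tr(H) = 16 > 0, so H is positive definite and the point is a local minimum.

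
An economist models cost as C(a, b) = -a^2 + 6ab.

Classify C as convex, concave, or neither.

neither

C is quadratic, so its Hessian is the constant matrix H = [[-2, 6], [6, 0]].
det(H) = -36, tr(H) = -2.
det(H) < 0, so H is indefinite: neither convex nor concave.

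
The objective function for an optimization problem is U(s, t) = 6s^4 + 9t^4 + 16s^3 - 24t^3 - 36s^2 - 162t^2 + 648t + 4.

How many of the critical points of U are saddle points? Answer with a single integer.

U separates as a function of s plus a function of t, so ∇U=0 decouples.
∂U/∂s = 24s(s - 1)(s + 3) = 0 at s ∈ {-3, 0, 1}; ∂U/∂t = 36(t - 3)(t - 2)(t + 3) = 0 at t ∈ {-3, 2, 3}.
The Hessian is diagonal: diag(U_ss, U_tt). Second derivatives: U_ss(-3)=288, U_ss(0)=-72, U_ss(1)=96; U_tt(-3)=1080, U_tt(2)=-180, U_tt(3)=216.
Saddle points occur where the two diagonal entries have opposite signs: (-3, 2), (0, -3), (0, 3), (1, 2). Count: 4.

4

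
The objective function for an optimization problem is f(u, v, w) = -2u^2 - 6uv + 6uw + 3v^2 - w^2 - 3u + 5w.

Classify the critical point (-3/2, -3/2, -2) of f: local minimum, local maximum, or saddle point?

The Hessian is constant: H = [[-4, -6, 6], [-6, 6, 0], [6, 0, -2]].
Leading principal minors: Δ₁ = -4, Δ₂ = -60, Δ₃ = -96.
The minors fit neither the all-positive nor the alternating-sign pattern, so H is indefinite: a saddle point.

saddle point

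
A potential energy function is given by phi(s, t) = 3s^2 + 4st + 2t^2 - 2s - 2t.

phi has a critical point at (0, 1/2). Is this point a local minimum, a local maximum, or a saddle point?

The Hessian of phi is constant: H = [[6, 4], [4, 4]].
det(H) = 6·4 − 4² = 8.
det(H) > 0 and tr(H) = 10 > 0, so H is positive definite and the point is a local minimum.

local minimum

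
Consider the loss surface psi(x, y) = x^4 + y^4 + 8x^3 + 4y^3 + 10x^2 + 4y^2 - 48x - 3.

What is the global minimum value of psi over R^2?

psi(x,y) separates as P(x) + Q(y) − 3, so its minimum is min P + min Q − 3.
P'(x) = 4(x - 1)(x + 3)(x + 4) vanishes at x ∈ {-4, -3, 1}; Q'(y) = 4y(y + 1)(y + 2) vanishes at y ∈ {-2, -1, 0}.
Local minima of P (where P''>0): P(-4)=96, P(1)=-29. Local minima of Q: Q(-2)=0, Q(0)=0.
So the global minimum of psi is P(1) + Q(-2) − 3 = -29 + 0 − 3 = -32, attained at (1, -2).

-32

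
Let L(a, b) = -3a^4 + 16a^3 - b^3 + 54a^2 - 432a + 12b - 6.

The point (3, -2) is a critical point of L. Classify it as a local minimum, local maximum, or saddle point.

local minimum

The mixed partial ∂²L/∂a∂b is 0, so the Hessian at any point is diag(L_aa, L_bb) = diag(12(-3a^2 + 8a + 9), -6b).
At (3, -2): H = diag(72, 12).
Both eigenvalues are positive, so H is positive definite: a local minimum.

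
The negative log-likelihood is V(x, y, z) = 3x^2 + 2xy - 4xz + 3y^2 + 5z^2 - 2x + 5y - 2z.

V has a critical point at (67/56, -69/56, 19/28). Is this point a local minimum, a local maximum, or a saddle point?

The Hessian is constant: H = [[6, 2, -4], [2, 6, 0], [-4, 0, 10]].
Leading principal minors: Δ₁ = 6, Δ₂ = 32, Δ₃ = 224.
All leading minors are positive, so H is positive definite: a local minimum.

local minimum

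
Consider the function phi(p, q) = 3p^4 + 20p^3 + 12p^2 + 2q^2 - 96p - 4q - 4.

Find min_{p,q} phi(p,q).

-67

phi(p,q) separates as A(p) + B(q) − 4, so its minimum is min A + min B − 4.
A'(p) = 12(p - 1)(p + 2)(p + 4) vanishes at p ∈ {-4, -2, 1}; B'(q) = 4q - 4 vanishes at q ∈ {1}.
Local minima of A (where A''>0): A(-4)=64, A(1)=-61. Local minima of B: B(1)=-2.
So the global minimum of phi is A(1) + B(1) − 4 = -61 − 2 − 4 = -67, attained at (1, 1).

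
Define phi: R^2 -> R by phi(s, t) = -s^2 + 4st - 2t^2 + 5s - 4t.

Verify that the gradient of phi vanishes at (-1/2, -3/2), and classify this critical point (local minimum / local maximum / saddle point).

saddle point

∇phi = (-2s + 4t + 5, 4s - 4t - 4); substituting (-1/2, -3/2) gives ∇phi = (0, 0), so (-1/2, -3/2) is indeed a critical point.
The Hessian of phi is constant: H = [[-2, 4], [4, -4]].
det(H) = (-2)·(-4) − 4² = -8.
Since det(H) < 0, H is indefinite and the critical point is a saddle point.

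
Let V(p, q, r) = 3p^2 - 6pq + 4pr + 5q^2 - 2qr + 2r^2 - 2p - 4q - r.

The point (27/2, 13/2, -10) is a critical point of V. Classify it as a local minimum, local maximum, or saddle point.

The Hessian is constant: H = [[6, -6, 4], [-6, 10, -2], [4, -2, 4]].
Leading principal minors: Δ₁ = 6, Δ₂ = 24, Δ₃ = 8.
All leading minors are positive, so H is positive definite: a local minimum.

local minimum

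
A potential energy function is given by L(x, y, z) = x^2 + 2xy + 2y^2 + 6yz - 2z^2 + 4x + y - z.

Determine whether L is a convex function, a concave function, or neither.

L is quadratic, so its Hessian is the constant matrix H = [[2, 2, 0], [2, 4, 6], [0, 6, -4]].
Leading principal minors: 2, 4, -88.
Neither pattern holds ⇒ H is indefinite ⇒ neither convex nor concave.

neither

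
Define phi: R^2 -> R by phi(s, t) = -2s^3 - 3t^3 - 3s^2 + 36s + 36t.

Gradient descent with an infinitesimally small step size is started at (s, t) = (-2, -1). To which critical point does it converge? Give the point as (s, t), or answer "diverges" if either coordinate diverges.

(-3, -2)

phi is separable, so gradient descent decouples: s follows -∂phi/∂s, t follows -∂phi/∂t.
∂phi/∂s = -6(s - 2)(s + 3); at s=-2 this is 24, so s decreases.
∂phi/∂t = -9(t - 2)(t + 2); at t=-1 this is 27, so t decreases.
s converges to its nearest critical value -3 (a local min of the s-part); t converges to -2. The iterate converges to (-3, -2).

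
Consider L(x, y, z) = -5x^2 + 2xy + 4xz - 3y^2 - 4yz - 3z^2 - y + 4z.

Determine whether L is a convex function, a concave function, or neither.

L is quadratic, so its Hessian is the constant matrix H = [[-10, 2, 4], [2, -6, -4], [4, -4, -6]].
Leading principal minors: -10, 56, -144.
Signs alternate −, +, − ⇒ H ≺ 0 ⇒ concave.

concave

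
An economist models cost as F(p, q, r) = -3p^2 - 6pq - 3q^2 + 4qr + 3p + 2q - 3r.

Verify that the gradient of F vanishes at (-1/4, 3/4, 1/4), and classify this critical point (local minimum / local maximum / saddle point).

∇F = (-6p - 6q + 3, -6p - 6q + 4r + 2, 4q - 3); substituting (-1/4, 3/4, 1/4) gives ∇F = (0, 0, 0), so (-1/4, 3/4, 1/4) is indeed a critical point.
The Hessian is constant: H = [[-6, -6, 0], [-6, -6, 4], [0, 4, 0]].
Leading principal minors: Δ₁ = -6, Δ₂ = 0, Δ₃ = 96.
The minors fit neither the all-positive nor the alternating-sign pattern, so H is indefinite: a saddle point.

saddle point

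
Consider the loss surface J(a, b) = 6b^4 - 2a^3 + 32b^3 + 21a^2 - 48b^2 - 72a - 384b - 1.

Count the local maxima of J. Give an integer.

J separates as a function of a plus a function of b, so ∇J=0 decouples.
∂J/∂a = -6(a - 4)(a - 3) = 0 at a ∈ {3, 4}; ∂J/∂b = 24(b - 2)(b + 2)(b + 4) = 0 at b ∈ {-4, -2, 2}.
The Hessian is diagonal: diag(J_aa, J_bb). Second derivatives: J_aa(3)=6, J_aa(4)=-6; J_bb(-4)=288, J_bb(-2)=-192, J_bb(2)=576.
Local maxima occur where both diagonal entries negative: (4, -2). Count: 1.

1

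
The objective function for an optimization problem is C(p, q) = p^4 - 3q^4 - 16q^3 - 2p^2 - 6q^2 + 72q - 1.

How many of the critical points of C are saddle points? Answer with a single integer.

C separates as a function of p plus a function of q, so ∇C=0 decouples.
∂C/∂p = 4p(p - 1)(p + 1) = 0 at p ∈ {-1, 0, 1}; ∂C/∂q = -12(q - 1)(q + 2)(q + 3) = 0 at q ∈ {-3, -2, 1}.
The Hessian is diagonal: diag(C_pp, C_qq). Second derivatives: C_pp(-1)=8, C_pp(0)=-4, C_pp(1)=8; C_qq(-3)=-48, C_qq(-2)=36, C_qq(1)=-144.
Saddle points occur where the two diagonal entries have opposite signs: (-1, -3), (-1, 1), (0, -2), (1, -3), (1, 1). Count: 5.

5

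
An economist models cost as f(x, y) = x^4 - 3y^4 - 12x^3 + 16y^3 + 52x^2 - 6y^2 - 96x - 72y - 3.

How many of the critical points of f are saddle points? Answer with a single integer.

f separates as a function of x plus a function of y, so ∇f=0 decouples.
∂f/∂x = 4(x - 4)(x - 3)(x - 2) = 0 at x ∈ {2, 3, 4}; ∂f/∂y = -12(y - 3)(y - 2)(y + 1) = 0 at y ∈ {-1, 2, 3}.
The Hessian is diagonal: diag(f_xx, f_yy). Second derivatives: f_xx(2)=8, f_xx(3)=-4, f_xx(4)=8; f_yy(-1)=-144, f_yy(2)=36, f_yy(3)=-48.
Saddle points occur where the two diagonal entries have opposite signs: (2, -1), (2, 3), (3, 2), (4, -1), (4, 3). Count: 5.

5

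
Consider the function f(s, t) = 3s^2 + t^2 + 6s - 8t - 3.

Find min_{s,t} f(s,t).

-22

f(s,t) separates as P(s) + Q(t) − 3, so its minimum is min P + min Q − 3.
P'(s) = 6s + 6 vanishes at s ∈ {-1}; Q'(t) = 2(t - 4) vanishes at t ∈ {4}.
Local minima of P (where P''>0): P(-1)=-3. Local minima of Q: Q(4)=-16.
So the global minimum of f is P(-1) + Q(4) − 3 = -3 − 16 − 3 = -22, attained at (-1, 4).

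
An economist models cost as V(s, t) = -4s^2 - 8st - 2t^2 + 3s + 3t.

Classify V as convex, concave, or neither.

V is quadratic, so its Hessian is the constant matrix H = [[-8, -8], [-8, -4]].
det(H) = -32, tr(H) = -12.
det(H) < 0, so H is indefinite: neither convex nor concave.

neither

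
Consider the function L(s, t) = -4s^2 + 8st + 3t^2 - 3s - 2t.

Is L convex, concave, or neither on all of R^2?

L is quadratic, so its Hessian is the constant matrix H = [[-8, 8], [8, 6]].
det(H) = -112, tr(H) = -2.
det(H) < 0, so H is indefinite: neither convex nor concave.

neither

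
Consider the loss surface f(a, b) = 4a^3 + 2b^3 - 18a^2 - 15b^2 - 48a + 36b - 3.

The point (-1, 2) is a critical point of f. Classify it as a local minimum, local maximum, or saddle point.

The mixed partial ∂²f/∂a∂b is 0, so the Hessian at any point is diag(f_aa, f_bb) = diag(12(2a - 3), 6(2b - 5)).
At (-1, 2): H = diag(-60, -6).
Both eigenvalues are negative, so H is negative definite: a local maximum.

local maximum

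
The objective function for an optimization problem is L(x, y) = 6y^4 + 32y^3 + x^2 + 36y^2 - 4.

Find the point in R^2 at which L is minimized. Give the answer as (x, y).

L(x,y) separates as P(x) + Q(y) − 4, so its minimum is min P + min Q − 4.
P'(x) = 2x vanishes at x ∈ {0}; Q'(y) = 24y(y + 1)(y + 3) vanishes at y ∈ {-3, -1, 0}.
Local minima of P (where P''>0): P(0)=0. Local minima of Q: Q(-3)=-54, Q(0)=0.
So the global minimum of L is P(0) + Q(-3) − 4 = 0 − 54 − 4 = -58, attained at (0, -3).

(0, -3)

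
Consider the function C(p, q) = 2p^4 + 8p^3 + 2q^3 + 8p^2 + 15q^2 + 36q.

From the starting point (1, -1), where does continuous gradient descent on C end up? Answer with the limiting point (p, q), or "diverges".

C is separable, so gradient descent decouples: p follows -∂C/∂p, q follows -∂C/∂q.
∂C/∂p = 8p(p + 1)(p + 2); at p=1 this is 48, so p decreases.
∂C/∂q = 6(q + 2)(q + 3); at q=-1 this is 12, so q decreases.
p converges to its nearest critical value 0 (a local min of the p-part); q converges to -2. The iterate converges to (0, -2).

(0, -2)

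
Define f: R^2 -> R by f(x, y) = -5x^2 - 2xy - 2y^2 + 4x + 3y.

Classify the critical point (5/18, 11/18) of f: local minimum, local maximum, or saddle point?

local maximum

The Hessian of f is constant: H = [[-10, -2], [-2, -4]].
det(H) = (-10)·(-4) − (-2)² = 36.
det(H) > 0 and tr(H) = -14 < 0, so H is negative definite and the point is a local maximum.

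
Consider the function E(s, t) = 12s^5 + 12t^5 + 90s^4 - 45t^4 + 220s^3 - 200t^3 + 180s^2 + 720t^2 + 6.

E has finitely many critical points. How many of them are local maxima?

E separates as a function of s plus a function of t, so ∇E=0 decouples.
∂E/∂s = 60s(s + 1)(s + 2)(s + 3) = 0 at s ∈ {-3, -2, -1, 0}; ∂E/∂t = 60t(t - 4)(t - 2)(t + 3) = 0 at t ∈ {-3, 0, 2, 4}.
The Hessian is diagonal: diag(E_ss, E_tt). Second derivatives: E_ss(-3)=-360, E_ss(-2)=120, E_ss(-1)=-120, E_ss(0)=360; E_tt(-3)=-6300, E_tt(0)=1440, E_tt(2)=-1200, E_tt(4)=3360.
Local maxima occur where both diagonal entries negative: (-3, -3), (-3, 2), (-1, -3), (-1, 2). Count: 4.

4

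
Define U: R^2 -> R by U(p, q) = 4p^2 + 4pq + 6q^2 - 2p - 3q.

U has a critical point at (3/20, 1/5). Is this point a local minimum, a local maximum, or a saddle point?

local minimum

The Hessian of U is constant: H = [[8, 4], [4, 12]].
det(H) = 8·12 − 4² = 80.
det(H) > 0 and tr(H) = 20 > 0, so H is positive definite and the point is a local minimum.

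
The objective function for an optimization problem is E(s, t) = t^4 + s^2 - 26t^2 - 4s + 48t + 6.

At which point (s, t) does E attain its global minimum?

E(s,t) separates as P(s) + Q(t) + 6, so its minimum is min P + min Q + 6.
P'(s) = 2s - 4 vanishes at s ∈ {2}; Q'(t) = 4(t - 3)(t - 1)(t + 4) vanishes at t ∈ {-4, 1, 3}.
Local minima of P (where P''>0): P(2)=-4. Local minima of Q: Q(-4)=-352, Q(3)=-9.
So the global minimum of E is P(2) + Q(-4) + 6 = -4 − 352 + 6 = -350, attained at (2, -4).

(2, -4)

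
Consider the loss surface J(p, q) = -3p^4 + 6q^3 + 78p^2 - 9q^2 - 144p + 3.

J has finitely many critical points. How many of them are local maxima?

2

J separates as a function of p plus a function of q, so ∇J=0 decouples.
∂J/∂p = -12(p - 3)(p - 1)(p + 4) = 0 at p ∈ {-4, 1, 3}; ∂J/∂q = 18q(q - 1) = 0 at q ∈ {0, 1}.
The Hessian is diagonal: diag(J_pp, J_qq). Second derivatives: J_pp(-4)=-420, J_pp(1)=120, J_pp(3)=-168; J_qq(0)=-18, J_qq(1)=18.
Local maxima occur where both diagonal entries negative: (-4, 0), (3, 0). Count: 2.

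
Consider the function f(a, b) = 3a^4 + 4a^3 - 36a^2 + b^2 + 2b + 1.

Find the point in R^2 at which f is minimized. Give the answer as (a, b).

(-3, -1)

f(a,b) separates as P(a) + Q(b) + 1, so its minimum is min P + min Q + 1.
P'(a) = 12a(a - 2)(a + 3) vanishes at a ∈ {-3, 0, 2}; Q'(b) = 2b + 2 vanishes at b ∈ {-1}.
Local minima of P (where P''>0): P(-3)=-189, P(2)=-64. Local minima of Q: Q(-1)=-1.
So the global minimum of f is P(-3) + Q(-1) + 1 = -189 − 1 + 1 = -189, attained at (-3, -1).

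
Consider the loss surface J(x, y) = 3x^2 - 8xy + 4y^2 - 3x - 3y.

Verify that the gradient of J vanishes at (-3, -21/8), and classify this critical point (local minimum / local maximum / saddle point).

∇J = (6x - 8y - 3, -8x + 8y - 3); substituting (-3, -21/8) gives ∇J = (0, 0), so (-3, -21/8) is indeed a critical point.
The Hessian of J is constant: H = [[6, -8], [-8, 8]].
det(H) = 6·8 − (-8)² = -16.
Since det(H) < 0, H is indefinite and the critical point is a saddle point.

saddle point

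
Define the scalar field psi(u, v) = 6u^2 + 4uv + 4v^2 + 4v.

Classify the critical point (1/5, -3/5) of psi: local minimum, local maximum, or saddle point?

The Hessian of psi is constant: H = [[12, 4], [4, 8]].
det(H) = 12·8 − 4² = 80.
det(H) > 0 and tr(H) = 20 > 0, so H is positive definite and the point is a local minimum.

local minimum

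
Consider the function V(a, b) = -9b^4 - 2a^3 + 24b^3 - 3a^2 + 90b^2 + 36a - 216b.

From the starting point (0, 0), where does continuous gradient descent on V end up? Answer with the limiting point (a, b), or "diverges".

(-3, 1)

V is separable, so gradient descent decouples: a follows -∂V/∂a, b follows -∂V/∂b.
∂V/∂a = -6(a - 2)(a + 3); at a=0 this is 36, so a decreases.
∂V/∂b = -36(b - 3)(b - 1)(b + 2); at b=0 this is -216, so b increases.
a converges to its nearest critical value -3 (a local min of the a-part); b converges to 1. The iterate converges to (-3, 1).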